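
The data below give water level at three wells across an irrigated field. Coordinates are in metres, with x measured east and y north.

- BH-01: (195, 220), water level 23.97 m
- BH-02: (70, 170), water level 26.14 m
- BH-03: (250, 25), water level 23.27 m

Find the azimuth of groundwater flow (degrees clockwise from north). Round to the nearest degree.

086°

Taking BH-01 as reference: BH-02−BH-01 = (-125, -50, +2.17); BH-03−BH-01 = (55, -195, -0.70).
Determinant of the coordinate differences = (-125)·(-195) − 55·(-50) = 27125.
∂h/∂x = [(+2.17)·(-195) − (-0.70)·(-50)] / 27125 = -0.01689
∂h/∂y = [(-125)·(-0.70) − 55·(+2.17)] / 27125 = -0.001174
Flow direction (−∇h) has components (+0.01689 E, +0.001174 N).
Azimuth = atan2(E, N) = atan2(+0.01689, +0.001174) = 86.0° ≈ 086°.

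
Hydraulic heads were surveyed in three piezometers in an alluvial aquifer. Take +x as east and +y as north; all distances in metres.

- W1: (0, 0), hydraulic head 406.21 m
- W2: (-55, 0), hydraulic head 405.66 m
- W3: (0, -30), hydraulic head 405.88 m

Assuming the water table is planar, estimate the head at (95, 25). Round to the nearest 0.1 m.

407.4 m

∂h/∂x = (405.66 − 406.21) / (-55 − 0) = +0.010000
∂h/∂y = (405.88 − 406.21) / (-30 − 0) = +0.01100
h(95, 25) = 406.21 + (+0.010000)·(95) + (+0.01100)·(25) = 406.21 +0.950 +0.275 = 407.435 m.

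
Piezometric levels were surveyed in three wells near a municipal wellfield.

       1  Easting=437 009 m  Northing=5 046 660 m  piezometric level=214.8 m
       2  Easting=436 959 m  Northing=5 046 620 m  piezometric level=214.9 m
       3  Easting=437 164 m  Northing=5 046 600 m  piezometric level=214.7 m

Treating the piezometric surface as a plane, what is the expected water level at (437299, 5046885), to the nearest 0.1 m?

With h = a·x + b·y + c and 1 as origin, the differences give:
  (-50)·a + (-40)·b = +0.1
  155·a + (-60)·b = -0.1
Eliminate b (×(-60) and ×(-40), subtract): 9200·a = -10.00 → a = ∂h/∂x = -0.001087
Back-substitute: b = ∂h/∂y = -0.001141.
h(437299, 5046885) = 214.8 + (-0.001087)·(290) + (-0.001141)·(225) = 214.8 -0.315 -0.257 = 214.228 m.

214.2 m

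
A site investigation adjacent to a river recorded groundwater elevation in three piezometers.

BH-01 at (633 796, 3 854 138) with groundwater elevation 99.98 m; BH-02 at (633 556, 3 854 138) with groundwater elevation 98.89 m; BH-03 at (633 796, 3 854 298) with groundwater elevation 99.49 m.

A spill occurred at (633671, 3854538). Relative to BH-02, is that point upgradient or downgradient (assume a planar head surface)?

∂h/∂x = (98.89 − 99.98) / (633556 − 633796) = +0.004542
∂h/∂y = (99.49 − 99.98) / (3854298 − 3854138) = -0.003063
Head at (633671, 3854538) = 99.98 + (+0.004542)·(-125) + (-0.003063)·(400) = 98.19 m.
That is lower than the 98.89 m at BH-02, so the point is downgradient.

downgradient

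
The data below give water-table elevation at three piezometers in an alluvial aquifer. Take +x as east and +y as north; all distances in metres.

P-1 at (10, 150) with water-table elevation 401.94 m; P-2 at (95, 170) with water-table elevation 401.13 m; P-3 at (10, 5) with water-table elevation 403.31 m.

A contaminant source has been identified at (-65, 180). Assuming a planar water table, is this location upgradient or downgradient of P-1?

upgradient

Three-point gradient (reference P-1): Δ to P-2 = (85, 20, -0.81), Δ to P-3 = (0, -145, +1.37).
∂h/∂x = -0.007306, ∂h/∂y = -0.009448 (det = -12325).
Head at (-65, 180) = 401.94 + (-0.007306)·(-75) + (-0.009448)·(30) = 402.20 m.
That is higher than the 401.94 m at P-1, so the point is upgradient.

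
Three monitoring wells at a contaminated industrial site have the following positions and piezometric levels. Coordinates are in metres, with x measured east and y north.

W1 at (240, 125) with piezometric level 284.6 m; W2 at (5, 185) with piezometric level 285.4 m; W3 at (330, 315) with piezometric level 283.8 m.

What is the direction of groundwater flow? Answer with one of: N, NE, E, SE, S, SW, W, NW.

NE

Differences from W1: to W2 (Δx, Δy, Δh) = (-235, 60, +0.8); to W3 = (90, 190, -0.8).
Solve a·Δx + b·Δy = Δh: det = (-235)·190 − 90·60 = -50050.
∂h/∂x = [(+0.8)·190 − (-0.8)·60] / -50050 = -0.003996
∂h/∂y = [(-235)·(-0.8) − 90·(+0.8)] / -50050 = -0.002318
Flow = −∇h = (+0.003996 east, +0.002318 north), which points northeast.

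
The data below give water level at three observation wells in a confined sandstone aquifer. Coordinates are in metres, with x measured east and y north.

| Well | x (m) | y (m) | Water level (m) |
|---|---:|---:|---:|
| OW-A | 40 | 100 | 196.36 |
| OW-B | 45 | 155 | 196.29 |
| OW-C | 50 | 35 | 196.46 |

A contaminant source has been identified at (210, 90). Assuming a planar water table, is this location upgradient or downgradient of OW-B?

upgradient

Differences from OW-A: to OW-B (Δx, Δy, Δh) = (5, 55, -0.07); to OW-C = (10, -65, +0.10).
Solve a·Δx + b·Δy = Δh: det = 5·(-65) − 10·55 = -875.
∂h/∂x = [(-0.07)·(-65) − (+0.10)·55] / -875 = +0.001086
∂h/∂y = [5·(+0.10) − 10·(-0.07)] / -875 = -0.001371
Head at (210, 90) = 196.36 + (+0.001086)·(170) + (-0.001371)·(-10) = 196.56 m.
That is higher than the 196.29 m at OW-B, so the point is upgradient.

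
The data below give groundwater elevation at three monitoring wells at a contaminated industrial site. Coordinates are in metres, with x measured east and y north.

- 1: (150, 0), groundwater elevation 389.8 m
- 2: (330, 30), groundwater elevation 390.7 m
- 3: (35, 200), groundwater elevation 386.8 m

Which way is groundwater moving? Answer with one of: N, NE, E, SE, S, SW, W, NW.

Differences from 1: to 2 (Δx, Δy, Δh) = (180, 30, +0.9); to 3 = (-115, 200, -3.0).
Solve a·Δx + b·Δy = Δh: det = 180·200 − (-115)·30 = 39450.
∂h/∂x = [(+0.9)·200 − (-3.0)·30] / 39450 = +0.006844
∂h/∂y = [180·(-3.0) − (-115)·(+0.9)] / 39450 = -0.01106
Flow = −∇h = (-0.006844 east, +0.01106 north), which points northwest.

NW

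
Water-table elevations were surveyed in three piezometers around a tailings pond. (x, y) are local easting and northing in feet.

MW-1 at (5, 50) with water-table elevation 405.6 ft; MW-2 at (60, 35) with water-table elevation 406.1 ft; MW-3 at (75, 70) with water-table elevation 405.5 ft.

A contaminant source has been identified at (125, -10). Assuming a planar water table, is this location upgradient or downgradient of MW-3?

upgradient

Differences from MW-1: to MW-2 (Δx, Δy, Δh) = (55, -15, +0.5); to MW-3 = (70, 20, -0.1).
Solve a·Δx + b·Δy = Δh: det = 55·20 − 70·(-15) = 2150.
∂h/∂x = [(+0.5)·20 − (-0.1)·(-15)] / 2150 = +0.003953
∂h/∂y = [55·(-0.1) − 70·(+0.5)] / 2150 = -0.01884
Head at (125, -10) = 405.6 + (+0.003953)·(120) + (-0.01884)·(-60) = 407.20 ft.
That is higher than the 405.5 ft at MW-3, so the point is upgradient.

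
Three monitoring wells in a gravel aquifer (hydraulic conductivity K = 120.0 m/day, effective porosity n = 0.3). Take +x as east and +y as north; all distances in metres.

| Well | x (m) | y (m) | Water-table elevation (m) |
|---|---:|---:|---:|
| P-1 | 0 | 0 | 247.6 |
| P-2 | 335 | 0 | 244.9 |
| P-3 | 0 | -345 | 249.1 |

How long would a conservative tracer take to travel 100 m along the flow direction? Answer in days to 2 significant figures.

∂h/∂x = (244.9 − 247.6) / (335 − 0) = -0.008060
∂h/∂y = (249.1 − 247.6) / (-345 − 0) = -0.004348
|∇h| = √(-0.008060² + -0.004348²) = 0.009158
Seepage velocity v = K·i/n = 120.0 × 0.009158 / 0.3 = 3.663 m/day.
t = 100 / 3.663 = 27.3 days.

27 days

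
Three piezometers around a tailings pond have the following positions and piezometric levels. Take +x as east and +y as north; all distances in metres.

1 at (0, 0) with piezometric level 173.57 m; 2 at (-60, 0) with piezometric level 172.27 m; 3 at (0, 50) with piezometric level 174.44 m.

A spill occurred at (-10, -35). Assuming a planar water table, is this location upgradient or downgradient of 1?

∂h/∂x = (172.27 − 173.57) / (-60 − 0) = +0.02167
∂h/∂y = (174.44 − 173.57) / (50 − 0) = +0.01740
Head at (-10, -35) = 173.57 + (+0.02167)·(-10) + (+0.01740)·(-35) = 172.74 m.
That is lower than the 173.57 m at 1, so the point is downgradient.

downgradient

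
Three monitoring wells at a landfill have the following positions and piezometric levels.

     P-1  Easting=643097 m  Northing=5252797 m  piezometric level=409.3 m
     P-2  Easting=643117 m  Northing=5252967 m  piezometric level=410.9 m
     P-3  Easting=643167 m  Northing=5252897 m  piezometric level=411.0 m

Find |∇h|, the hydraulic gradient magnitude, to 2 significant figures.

With h = a·x + b·y + c and P-1 as origin, the differences give:
  20·a + 170·b = +1.6
  70·a + 100·b = +1.7
Eliminate b (×100 and ×170, subtract): -9900·a = -129.00 → a = ∂h/∂x = +0.01303
Back-substitute: b = ∂h/∂y = +0.007879.
|∇h| = √(0.01303² + 0.007879²) = 0.01523

0.015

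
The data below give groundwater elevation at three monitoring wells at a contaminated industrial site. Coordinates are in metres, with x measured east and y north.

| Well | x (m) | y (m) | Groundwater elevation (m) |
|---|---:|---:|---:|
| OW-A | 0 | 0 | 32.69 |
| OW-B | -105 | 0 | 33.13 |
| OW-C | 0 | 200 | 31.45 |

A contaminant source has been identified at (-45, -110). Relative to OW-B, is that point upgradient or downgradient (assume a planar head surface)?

upgradient

∂h/∂x = (33.13 − 32.69) / (-105 − 0) = -0.004190
∂h/∂y = (31.45 − 32.69) / (200 − 0) = -0.006200
Head at (-45, -110) = 32.69 + (-0.004190)·(-45) + (-0.006200)·(-110) = 33.56 m.
That is higher than the 33.13 m at OW-B, so the point is upgradient.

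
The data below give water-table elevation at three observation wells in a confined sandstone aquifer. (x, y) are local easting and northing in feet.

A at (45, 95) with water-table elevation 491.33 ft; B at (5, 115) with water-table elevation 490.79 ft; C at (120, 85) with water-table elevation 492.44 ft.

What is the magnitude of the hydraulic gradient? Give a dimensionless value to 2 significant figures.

Taking A as reference: B−A = (-40, 20, -0.54); C−A = (75, -10, +1.11).
Determinant of the coordinate differences = (-40)·(-10) − 75·20 = -1100.
∂h/∂x = [(-0.54)·(-10) − (+1.11)·20] / -1100 = +0.01527
∂h/∂y = [(-40)·(+1.11) − 75·(-0.54)] / -1100 = +0.003545
|∇h| = √(0.01527² + 0.003545²) = 0.01568

0.016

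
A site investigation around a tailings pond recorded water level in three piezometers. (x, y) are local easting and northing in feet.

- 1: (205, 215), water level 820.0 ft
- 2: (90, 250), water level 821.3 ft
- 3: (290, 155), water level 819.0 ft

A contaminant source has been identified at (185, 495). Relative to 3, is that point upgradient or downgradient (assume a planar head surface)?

upgradient

Taking 1 as reference: 2−1 = (-115, 35, +1.3); 3−1 = (85, -60, -1.0).
Determinant of the coordinate differences = (-115)·(-60) − 85·35 = 3925.
∂h/∂x = [(+1.3)·(-60) − (-1.0)·35] / 3925 = -0.01096
∂h/∂y = [(-115)·(-1.0) − 85·(+1.3)] / 3925 = +0.001146
Head at (185, 495) = 820.0 + (-0.01096)·(-20) + (+0.001146)·(280) = 820.54 ft.
That is higher than the 819.0 ft at 3, so the point is upgradient.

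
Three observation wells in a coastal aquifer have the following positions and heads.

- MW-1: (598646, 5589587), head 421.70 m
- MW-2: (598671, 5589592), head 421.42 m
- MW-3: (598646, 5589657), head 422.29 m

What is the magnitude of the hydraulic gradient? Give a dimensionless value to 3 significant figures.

Taking MW-1 as reference: MW-2−MW-1 = (25, 5, -0.28); MW-3−MW-1 = (0, 70, +0.59).
Solve a·Δx + b·Δy = Δh: det = 25·70 − 0·5 = 1750.
∂h/∂x = [(-0.28)·70 − (+0.59)·5] / 1750 = -0.01289
∂h/∂y = [25·(+0.59) − 0·(-0.28)] / 1750 = +0.008429
|∇h| = √(-0.01289² + 0.008429²) = 0.0154

0.0154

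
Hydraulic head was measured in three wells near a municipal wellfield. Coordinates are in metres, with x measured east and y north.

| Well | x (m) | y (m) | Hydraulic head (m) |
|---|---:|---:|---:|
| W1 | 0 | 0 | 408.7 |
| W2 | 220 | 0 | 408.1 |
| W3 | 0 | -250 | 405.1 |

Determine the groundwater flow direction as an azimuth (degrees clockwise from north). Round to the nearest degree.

∂h/∂x = (408.1 − 408.7) / (220 − 0) = -0.002727
∂h/∂y = (405.1 − 408.7) / (-250 − 0) = +0.01440
Flow direction (−∇h) has components (+0.002727 E, -0.01440 N).
Azimuth = atan2(E, N) = atan2(+0.002727, -0.01440) = 169.3° ≈ 169°.

169°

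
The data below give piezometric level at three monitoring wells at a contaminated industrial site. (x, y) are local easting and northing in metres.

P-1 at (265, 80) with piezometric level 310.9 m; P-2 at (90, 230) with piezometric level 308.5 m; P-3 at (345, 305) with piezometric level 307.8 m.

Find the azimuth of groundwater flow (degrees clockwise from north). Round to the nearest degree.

With h = a·x + b·y + c and P-1 as origin, the differences give:
  (-175)·a + 150·b = -2.4
  80·a + 225·b = -3.1
Eliminate b (×225 and ×150, subtract): -51375·a = -75.00 → a = ∂h/∂x = +0.001460
Back-substitute: b = ∂h/∂y = -0.01430.
Flow direction (−∇h) has components (-0.001460 E, +0.01430 N).
Azimuth = atan2(E, N) = atan2(-0.001460, +0.01430) = 354.2° ≈ 354°.

354°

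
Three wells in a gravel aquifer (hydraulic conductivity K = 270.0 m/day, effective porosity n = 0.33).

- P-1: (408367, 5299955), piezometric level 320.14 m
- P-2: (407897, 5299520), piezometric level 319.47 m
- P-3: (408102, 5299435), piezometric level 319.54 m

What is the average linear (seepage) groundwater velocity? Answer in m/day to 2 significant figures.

0.86 m/day

Three-point gradient (reference P-1): Δ to P-2 = (-470, -435, -0.67), Δ to P-3 = (-265, -520, -0.60).
∂h/∂x = +0.0006769, ∂h/∂y = +0.0008089 (det = 129125).
|∇h| = √(0.0006769² + 0.0008089²) = 0.001055
Seepage velocity v = K·i/n = 270.0 × 0.001055 / 0.33 = 0.8632 m/day.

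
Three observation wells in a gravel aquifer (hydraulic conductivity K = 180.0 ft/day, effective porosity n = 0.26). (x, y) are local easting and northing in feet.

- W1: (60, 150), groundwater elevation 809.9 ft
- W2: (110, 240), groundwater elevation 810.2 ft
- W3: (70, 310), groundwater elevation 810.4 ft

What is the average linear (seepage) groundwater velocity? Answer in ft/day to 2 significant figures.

2.2 ft/day

Taking W1 as reference: W2−W1 = (50, 90, +0.3); W3−W1 = (10, 160, +0.5).
Solve a·Δx + b·Δy = Δh: det = 50·160 − 10·90 = 7100.
∂h/∂x = [(+0.3)·160 − (+0.5)·90] / 7100 = +0.0004225
∂h/∂y = [50·(+0.5) − 10·(+0.3)] / 7100 = +0.003099
|∇h| = √(0.0004225² + 0.003099²) = 0.003128
Seepage velocity v = K·i/n = 180.0 × 0.003128 / 0.26 = 2.166 ft/day.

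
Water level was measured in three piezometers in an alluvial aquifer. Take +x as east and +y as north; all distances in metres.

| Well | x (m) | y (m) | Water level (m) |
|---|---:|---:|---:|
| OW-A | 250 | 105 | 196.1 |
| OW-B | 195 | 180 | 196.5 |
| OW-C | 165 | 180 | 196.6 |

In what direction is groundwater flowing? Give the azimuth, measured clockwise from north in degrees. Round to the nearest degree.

Taking OW-A as reference: OW-B−OW-A = (-55, 75, +0.4); OW-C−OW-A = (-85, 75, +0.5).
Solve a·Δx + b·Δy = Δh: det = (-55)·75 − (-85)·75 = 2250.
∂h/∂x = [(+0.4)·75 − (+0.5)·75] / 2250 = -0.003333
∂h/∂y = [(-55)·(+0.5) − (-85)·(+0.4)] / 2250 = +0.002889
Flow direction (−∇h) has components (+0.003333 E, -0.002889 N).
Azimuth = atan2(E, N) = atan2(+0.003333, -0.002889) = 130.9° ≈ 131°.

131°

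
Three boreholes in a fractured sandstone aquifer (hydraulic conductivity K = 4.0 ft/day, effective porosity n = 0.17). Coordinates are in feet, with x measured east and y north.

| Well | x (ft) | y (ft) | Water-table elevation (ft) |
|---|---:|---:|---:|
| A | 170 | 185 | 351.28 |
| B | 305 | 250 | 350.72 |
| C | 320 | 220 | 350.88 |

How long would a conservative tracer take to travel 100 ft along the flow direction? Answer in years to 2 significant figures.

1.9 years

With h = a·x + b·y + c and A as origin, the differences give:
  135·a + 65·b = -0.56
  150·a + 35·b = -0.40
Eliminate b (×35 and ×65, subtract): -5025·a = 6.400 → a = ∂h/∂x = -0.001274
Back-substitute: b = ∂h/∂y = -0.005970.
|∇h| = √(-0.001274² + -0.005970²) = 0.006104
Seepage velocity v = K·i/n = 4.0 × 0.006104 / 0.17 = 0.1436 ft/day.
t = 100 / 0.1436 = 696.4 days = 1.91 years.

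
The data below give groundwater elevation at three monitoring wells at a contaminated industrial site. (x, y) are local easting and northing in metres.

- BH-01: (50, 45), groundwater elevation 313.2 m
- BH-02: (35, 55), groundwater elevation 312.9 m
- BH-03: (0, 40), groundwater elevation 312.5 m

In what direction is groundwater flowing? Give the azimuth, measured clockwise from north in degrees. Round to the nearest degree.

298°

Taking BH-01 as reference: BH-02−BH-01 = (-15, 10, -0.3); BH-03−BH-01 = (-50, -5, -0.7).
Determinant of the coordinate differences = (-15)·(-5) − (-50)·10 = 575.
∂h/∂x = [(-0.3)·(-5) − (-0.7)·10] / 575 = +0.01478
∂h/∂y = [(-15)·(-0.7) − (-50)·(-0.3)] / 575 = -0.007826
Flow direction (−∇h) has components (-0.01478 E, +0.007826 N).
Azimuth = atan2(E, N) = atan2(-0.01478, +0.007826) = 297.9° ≈ 298°.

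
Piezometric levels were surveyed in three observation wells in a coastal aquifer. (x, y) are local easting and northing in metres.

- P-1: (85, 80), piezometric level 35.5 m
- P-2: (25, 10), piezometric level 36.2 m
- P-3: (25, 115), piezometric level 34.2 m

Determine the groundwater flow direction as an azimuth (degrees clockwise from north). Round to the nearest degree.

With h = a·x + b·y + c and P-1 as origin, the differences give:
  (-60)·a + (-70)·b = +0.7
  (-60)·a + 35·b = -1.3
Eliminate b (×35 and ×(-70), subtract): -6300·a = -66.50 → a = ∂h/∂x = +0.01056
Back-substitute: b = ∂h/∂y = -0.01905.
Flow direction (−∇h) has components (-0.01056 E, +0.01905 N).
Azimuth = atan2(E, N) = atan2(-0.01056, +0.01905) = 331.0° ≈ 331°.

331°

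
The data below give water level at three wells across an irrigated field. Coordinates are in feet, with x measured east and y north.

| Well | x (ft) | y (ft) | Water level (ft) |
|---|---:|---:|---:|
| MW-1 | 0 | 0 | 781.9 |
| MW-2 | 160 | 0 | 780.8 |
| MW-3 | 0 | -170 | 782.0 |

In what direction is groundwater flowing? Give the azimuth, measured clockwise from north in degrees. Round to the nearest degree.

085°

∂h/∂x = (780.8 − 781.9) / (160 − 0) = -0.006875
∂h/∂y = (782.0 − 781.9) / (-170 − 0) = -0.0005882
Flow direction (−∇h) has components (+0.006875 E, +0.0005882 N).
Azimuth = atan2(E, N) = atan2(+0.006875, +0.0005882) = 85.1° ≈ 085°.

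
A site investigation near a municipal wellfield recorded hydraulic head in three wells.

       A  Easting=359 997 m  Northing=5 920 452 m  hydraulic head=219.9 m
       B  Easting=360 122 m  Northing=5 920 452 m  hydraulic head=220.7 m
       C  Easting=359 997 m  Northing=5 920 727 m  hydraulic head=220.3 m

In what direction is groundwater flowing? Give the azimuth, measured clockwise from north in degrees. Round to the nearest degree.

∂h/∂x = (220.7 − 219.9) / (360122 − 359997) = +0.006400
∂h/∂y = (220.3 − 219.9) / (5920727 − 5920452) = +0.001455
Flow direction (−∇h) has components (-0.006400 E, -0.001455 N).
Azimuth = atan2(E, N) = atan2(-0.006400, -0.001455) = 257.2° ≈ 257°.

257°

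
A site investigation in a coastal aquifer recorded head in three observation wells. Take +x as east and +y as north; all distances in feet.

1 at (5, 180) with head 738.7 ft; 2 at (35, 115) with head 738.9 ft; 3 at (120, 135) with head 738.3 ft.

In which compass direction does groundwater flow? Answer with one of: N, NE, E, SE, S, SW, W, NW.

With h = a·x + b·y + c and 1 as origin, the differences give:
  30·a + (-65)·b = +0.2
  115·a + (-45)·b = -0.4
Eliminate b (×(-45) and ×(-65), subtract): 6125·a = -35.00 → a = ∂h/∂x = -0.005714
Back-substitute: b = ∂h/∂y = -0.005714.
Flow = −∇h = (+0.005714 east, +0.005714 north), which points northeast.

NE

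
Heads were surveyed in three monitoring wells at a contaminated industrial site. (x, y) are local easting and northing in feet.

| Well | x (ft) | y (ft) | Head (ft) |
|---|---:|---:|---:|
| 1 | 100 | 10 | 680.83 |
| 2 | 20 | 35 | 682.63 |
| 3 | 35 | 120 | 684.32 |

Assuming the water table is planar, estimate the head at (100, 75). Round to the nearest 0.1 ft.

Taking 1 as reference: 2−1 = (-80, 25, +1.80); 3−1 = (-65, 110, +3.49).
Solve a·Δx + b·Δy = Δh: det = (-80)·110 − (-65)·25 = -7175.
∂h/∂x = [(+1.80)·110 − (+3.49)·25] / -7175 = -0.01544
∂h/∂y = [(-80)·(+3.49) − (-65)·(+1.80)] / -7175 = +0.02261
h(100, 75) = 680.83 + (-0.01544)·(0) + (+0.02261)·(65) = 680.83 -0.000 +1.469 = 682.299 ft.

682.3 ft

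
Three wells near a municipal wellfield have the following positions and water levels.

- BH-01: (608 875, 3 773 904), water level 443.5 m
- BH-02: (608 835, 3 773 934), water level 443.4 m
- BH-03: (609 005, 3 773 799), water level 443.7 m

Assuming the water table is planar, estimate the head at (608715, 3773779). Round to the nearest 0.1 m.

Taking BH-01 as reference: BH-02−BH-01 = (-40, 30, -0.1); BH-03−BH-01 = (130, -105, +0.2).
Determinant of the coordinate differences = (-40)·(-105) − 130·30 = 300.
∂h/∂x = [(-0.1)·(-105) − (+0.2)·30] / 300 = +0.01500
∂h/∂y = [(-40)·(+0.2) − 130·(-0.1)] / 300 = +0.01667
h(608715, 3773779) = 443.5 + (+0.01500)·(-160) + (+0.01667)·(-125) = 443.5 -2.400 -2.083 = 439.017 m.

439.0 m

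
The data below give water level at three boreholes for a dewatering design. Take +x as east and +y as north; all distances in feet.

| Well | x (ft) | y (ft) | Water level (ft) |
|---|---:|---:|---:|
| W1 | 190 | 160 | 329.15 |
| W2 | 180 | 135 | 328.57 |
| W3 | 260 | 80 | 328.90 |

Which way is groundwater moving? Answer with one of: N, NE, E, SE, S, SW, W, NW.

Taking W1 as reference: W2−W1 = (-10, -25, -0.58); W3−W1 = (70, -80, -0.25).
Determinant of the coordinate differences = (-10)·(-80) − 70·(-25) = 2550.
∂h/∂x = [(-0.58)·(-80) − (-0.25)·(-25)] / 2550 = +0.01575
∂h/∂y = [(-10)·(-0.25) − 70·(-0.58)] / 2550 = +0.01690
Flow = −∇h = (-0.01575 east, -0.01690 north), which points southwest.

SW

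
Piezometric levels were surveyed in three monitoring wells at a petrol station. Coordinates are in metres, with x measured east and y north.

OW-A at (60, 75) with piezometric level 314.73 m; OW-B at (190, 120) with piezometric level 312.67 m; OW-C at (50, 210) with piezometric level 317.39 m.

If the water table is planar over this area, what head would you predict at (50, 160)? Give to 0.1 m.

Taking OW-A as reference: OW-B−OW-A = (130, 45, -2.06); OW-C−OW-A = (-10, 135, +2.66).
Solve a·Δx + b·Δy = Δh: det = 130·135 − (-10)·45 = 18000.
∂h/∂x = [(-2.06)·135 − (+2.66)·45] / 18000 = -0.02210
∂h/∂y = [130·(+2.66) − (-10)·(-2.06)] / 18000 = +0.01807
h(50, 160) = 314.73 + (-0.02210)·(-10) + (+0.01807)·(85) = 314.73 +0.221 +1.536 = 316.487 m.

316.5 m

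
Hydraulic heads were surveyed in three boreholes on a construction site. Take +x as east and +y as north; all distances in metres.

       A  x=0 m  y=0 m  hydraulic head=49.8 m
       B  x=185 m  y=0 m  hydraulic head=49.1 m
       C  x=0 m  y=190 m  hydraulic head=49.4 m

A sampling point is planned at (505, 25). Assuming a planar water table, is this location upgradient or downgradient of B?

∂h/∂x = (49.1 − 49.8) / (185 − 0) = -0.003784
∂h/∂y = (49.4 − 49.8) / (190 − 0) = -0.002105
Head at (505, 25) = 49.8 + (-0.003784)·(505) + (-0.002105)·(25) = 47.84 m.
That is lower than the 49.1 m at B, so the point is downgradient.

downgradient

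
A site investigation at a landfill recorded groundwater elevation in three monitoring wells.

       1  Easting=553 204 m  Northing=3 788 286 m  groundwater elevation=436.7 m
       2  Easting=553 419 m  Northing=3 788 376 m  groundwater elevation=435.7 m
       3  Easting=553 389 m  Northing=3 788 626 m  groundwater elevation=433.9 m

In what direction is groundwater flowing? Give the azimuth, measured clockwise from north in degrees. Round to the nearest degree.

Differences from 1: to 2 (Δx, Δy, Δh) = (215, 90, -1.0); to 3 = (185, 340, -2.8).
Determinant of the coordinate differences = 215·340 − 185·90 = 56450.
∂h/∂x = [(-1.0)·340 − (-2.8)·90] / 56450 = -0.001559
∂h/∂y = [215·(-2.8) − 185·(-1.0)] / 56450 = -0.007387
Flow direction (−∇h) has components (+0.001559 E, +0.007387 N).
Azimuth = atan2(E, N) = atan2(+0.001559, +0.007387) = 11.9° ≈ 012°.

012°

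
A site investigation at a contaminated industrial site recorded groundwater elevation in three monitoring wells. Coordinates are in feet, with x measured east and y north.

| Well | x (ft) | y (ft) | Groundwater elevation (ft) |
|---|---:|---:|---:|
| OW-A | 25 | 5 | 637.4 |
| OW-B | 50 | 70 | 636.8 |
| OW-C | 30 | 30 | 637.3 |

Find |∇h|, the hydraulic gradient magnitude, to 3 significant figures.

0.0284

With h = a·x + b·y + c and OW-A as origin, the differences give:
  25·a + 65·b = -0.6
  5·a + 25·b = -0.1
Eliminate b (×25 and ×65, subtract): 300·a = -8.50 → a = ∂h/∂x = -0.02833
Back-substitute: b = ∂h/∂y = +0.001667.
|∇h| = √(-0.02833² + 0.001667²) = 0.02838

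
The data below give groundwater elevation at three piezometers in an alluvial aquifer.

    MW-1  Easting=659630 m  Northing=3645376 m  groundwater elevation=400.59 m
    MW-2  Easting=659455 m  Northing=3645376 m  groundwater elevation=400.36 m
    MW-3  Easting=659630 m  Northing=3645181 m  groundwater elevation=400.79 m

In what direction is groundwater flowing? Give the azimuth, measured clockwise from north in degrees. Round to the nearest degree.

308°

∂h/∂x = (400.36 − 400.59) / (659455 − 659630) = +0.001314
∂h/∂y = (400.79 − 400.59) / (3645181 − 3645376) = -0.001026
Flow direction (−∇h) has components (-0.001314 E, +0.001026 N).
Azimuth = atan2(E, N) = atan2(-0.001314, +0.001026) = 308.0° ≈ 308°.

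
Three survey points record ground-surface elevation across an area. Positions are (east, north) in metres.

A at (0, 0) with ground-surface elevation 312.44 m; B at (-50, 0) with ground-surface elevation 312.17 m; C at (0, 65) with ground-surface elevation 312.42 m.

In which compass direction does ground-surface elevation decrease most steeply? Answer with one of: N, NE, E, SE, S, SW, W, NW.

W

∂z/∂x = (312.17 − 312.44) / (-50 − 0) = +0.005400
∂z/∂y = (312.42 − 312.44) / (65 − 0) = -0.0003077
Steepest decrease is along −∇f = (-0.005400 E, +0.0003077 N) → west.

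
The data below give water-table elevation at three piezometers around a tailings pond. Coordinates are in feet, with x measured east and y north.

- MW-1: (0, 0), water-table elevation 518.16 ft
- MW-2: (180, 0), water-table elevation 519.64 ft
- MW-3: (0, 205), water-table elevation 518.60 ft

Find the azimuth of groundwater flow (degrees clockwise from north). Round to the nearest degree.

∂h/∂x = (519.64 − 518.16) / (180 − 0) = +0.008222
∂h/∂y = (518.60 − 518.16) / (205 − 0) = +0.002146
Flow direction (−∇h) has components (-0.008222 E, -0.002146 N).
Azimuth = atan2(E, N) = atan2(-0.008222, -0.002146) = 255.4° ≈ 255°.

255°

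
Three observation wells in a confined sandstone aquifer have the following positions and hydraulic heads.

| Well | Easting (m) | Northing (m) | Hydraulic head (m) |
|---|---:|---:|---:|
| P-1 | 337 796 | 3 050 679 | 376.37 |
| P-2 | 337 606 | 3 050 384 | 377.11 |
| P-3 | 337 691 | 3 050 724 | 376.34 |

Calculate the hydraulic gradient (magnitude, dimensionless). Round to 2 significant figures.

0.0022

Taking P-1 as reference: P-2−P-1 = (-190, -295, +0.74); P-3−P-1 = (-105, 45, -0.03).
Solve a·Δx + b·Δy = Δh: det = (-190)·45 − (-105)·(-295) = -39525.
∂h/∂x = [(+0.74)·45 − (-0.03)·(-295)] / -39525 = -0.0006186
∂h/∂y = [(-190)·(-0.03) − (-105)·(+0.74)] / -39525 = -0.002110
|∇h| = √(-0.0006186² + -0.002110²) = 0.002199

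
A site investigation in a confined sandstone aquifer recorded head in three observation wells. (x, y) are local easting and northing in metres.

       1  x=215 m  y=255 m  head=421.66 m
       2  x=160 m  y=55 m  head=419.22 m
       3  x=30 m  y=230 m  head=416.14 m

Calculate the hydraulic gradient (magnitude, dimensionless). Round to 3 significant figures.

With h = a·x + b·y + c and 1 as origin, the differences give:
  (-55)·a + (-200)·b = -2.44
  (-185)·a + (-25)·b = -5.52
Eliminate b (×(-25) and ×(-200), subtract): -35625·a = -1043.000 → a = ∂h/∂x = +0.02928
Back-substitute: b = ∂h/∂y = +0.004149.
|∇h| = √(0.02928² + 0.004149²) = 0.02957

0.0296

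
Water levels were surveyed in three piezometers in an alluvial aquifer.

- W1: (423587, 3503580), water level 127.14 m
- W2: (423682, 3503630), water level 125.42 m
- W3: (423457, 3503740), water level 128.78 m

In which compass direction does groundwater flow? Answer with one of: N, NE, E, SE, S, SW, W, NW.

With h = a·x + b·y + c and W1 as origin, the differences give:
  95·a + 50·b = -1.72
  (-130)·a + 160·b = +1.64
Eliminate b (×160 and ×50, subtract): 21700·a = -357.200 → a = ∂h/∂x = -0.01646
Back-substitute: b = ∂h/∂y = -0.003124.
Flow = −∇h = (+0.01646 east, +0.003124 north), which points east.

E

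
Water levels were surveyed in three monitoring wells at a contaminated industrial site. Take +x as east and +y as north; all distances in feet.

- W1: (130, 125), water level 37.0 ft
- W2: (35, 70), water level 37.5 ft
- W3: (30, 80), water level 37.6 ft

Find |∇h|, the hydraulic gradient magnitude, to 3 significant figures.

0.0103

Taking W1 as reference: W2−W1 = (-95, -55, +0.5); W3−W1 = (-100, -45, +0.6).
Solve a·Δx + b·Δy = Δh: det = (-95)·(-45) − (-100)·(-55) = -1225.
∂h/∂x = [(+0.5)·(-45) − (+0.6)·(-55)] / -1225 = -0.008571
∂h/∂y = [(-95)·(+0.6) − (-100)·(+0.5)] / -1225 = +0.005714
|∇h| = √(-0.008571² + 0.005714²) = 0.0103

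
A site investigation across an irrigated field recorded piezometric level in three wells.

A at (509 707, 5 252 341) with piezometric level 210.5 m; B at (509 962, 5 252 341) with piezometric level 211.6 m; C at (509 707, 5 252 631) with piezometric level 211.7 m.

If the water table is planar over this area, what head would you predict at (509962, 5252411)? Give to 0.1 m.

∂h/∂x = (211.6 − 210.5) / (509962 − 509707) = +0.004314
∂h/∂y = (211.7 − 210.5) / (5252631 − 5252341) = +0.004138
h(509962, 5252411) = 210.5 + (+0.004314)·(255) + (+0.004138)·(70) = 210.5 +1.100 +0.290 = 211.890 m.

211.9 m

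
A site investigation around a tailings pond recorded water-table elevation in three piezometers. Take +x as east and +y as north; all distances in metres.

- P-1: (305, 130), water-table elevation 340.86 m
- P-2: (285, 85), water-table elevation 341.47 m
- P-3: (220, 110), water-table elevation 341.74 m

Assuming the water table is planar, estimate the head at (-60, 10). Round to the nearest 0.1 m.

345.0 m

With h = a·x + b·y + c and P-1 as origin, the differences give:
  (-20)·a + (-45)·b = +0.61
  (-85)·a + (-20)·b = +0.88
Eliminate b (×(-20) and ×(-45), subtract): -3425·a = 27.400 → a = ∂h/∂x = -0.008000
Back-substitute: b = ∂h/∂y = -0.01000.
h(-60, 10) = 340.86 + (-0.008000)·(-365) + (-0.01000)·(-120) = 340.86 +2.920 +1.200 = 344.980 m.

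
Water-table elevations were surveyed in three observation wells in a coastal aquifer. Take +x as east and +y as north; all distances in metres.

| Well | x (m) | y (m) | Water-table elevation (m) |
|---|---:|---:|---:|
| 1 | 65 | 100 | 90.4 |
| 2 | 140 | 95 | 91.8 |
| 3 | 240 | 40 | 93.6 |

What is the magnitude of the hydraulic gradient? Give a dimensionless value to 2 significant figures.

With h = a·x + b·y + c and 1 as origin, the differences give:
  75·a + (-5)·b = +1.4
  175·a + (-60)·b = +3.2
Eliminate b (×(-60) and ×(-5), subtract): -3625·a = -68.00 → a = ∂h/∂x = +0.01876
Back-substitute: b = ∂h/∂y = +0.001379.
|∇h| = √(0.01876² + 0.001379²) = 0.01881

0.019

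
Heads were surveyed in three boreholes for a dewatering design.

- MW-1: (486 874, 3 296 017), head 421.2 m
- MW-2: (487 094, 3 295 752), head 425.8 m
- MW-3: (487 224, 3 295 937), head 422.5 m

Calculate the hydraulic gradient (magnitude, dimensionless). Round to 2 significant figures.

0.018

Taking MW-1 as reference: MW-2−MW-1 = (220, -265, +4.6); MW-3−MW-1 = (350, -80, +1.3).
Determinant of the coordinate differences = 220·(-80) − 350·(-265) = 75150.
∂h/∂x = [(+4.6)·(-80) − (+1.3)·(-265)] / 75150 = -0.0003127
∂h/∂y = [220·(+1.3) − 350·(+4.6)] / 75150 = -0.01762
|∇h| = √(-0.0003127² + -0.01762²) = 0.01762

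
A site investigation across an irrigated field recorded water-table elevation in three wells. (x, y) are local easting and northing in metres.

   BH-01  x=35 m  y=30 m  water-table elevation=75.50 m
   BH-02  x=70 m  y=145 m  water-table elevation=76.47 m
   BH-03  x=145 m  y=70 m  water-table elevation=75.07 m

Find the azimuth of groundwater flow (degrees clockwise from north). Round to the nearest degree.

144°

Differences from BH-01: to BH-02 (Δx, Δy, Δh) = (35, 115, +0.97); to BH-03 = (110, 40, -0.43).
Solve a·Δx + b·Δy = Δh: det = 35·40 − 110·115 = -11250.
∂h/∂x = [(+0.97)·40 − (-0.43)·115] / -11250 = -0.007844
∂h/∂y = [35·(-0.43) − 110·(+0.97)] / -11250 = +0.01082
Flow direction (−∇h) has components (+0.007844 E, -0.01082 N).
Azimuth = atan2(E, N) = atan2(+0.007844, -0.01082) = 144.1° ≈ 144°.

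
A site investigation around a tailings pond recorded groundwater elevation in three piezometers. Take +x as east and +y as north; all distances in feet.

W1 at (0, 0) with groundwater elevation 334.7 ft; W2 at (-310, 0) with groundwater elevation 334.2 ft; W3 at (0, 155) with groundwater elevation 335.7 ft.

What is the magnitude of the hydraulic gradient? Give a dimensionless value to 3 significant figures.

0.00665

∂h/∂x = (334.2 − 334.7) / (-310 − 0) = +0.001613
∂h/∂y = (335.7 − 334.7) / (155 − 0) = +0.006452
|∇h| = √(0.001613² + 0.006452²) = 0.006651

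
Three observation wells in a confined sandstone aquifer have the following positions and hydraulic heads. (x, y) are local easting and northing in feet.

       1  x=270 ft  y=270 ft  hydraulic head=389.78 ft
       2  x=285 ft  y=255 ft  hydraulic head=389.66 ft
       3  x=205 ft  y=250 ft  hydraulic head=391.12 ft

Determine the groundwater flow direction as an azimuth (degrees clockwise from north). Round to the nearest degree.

061°

Differences from 1: to 2 (Δx, Δy, Δh) = (15, -15, -0.12); to 3 = (-65, -20, +1.34).
Solve a·Δx + b·Δy = Δh: det = 15·(-20) − (-65)·(-15) = -1275.
∂h/∂x = [(-0.12)·(-20) − (+1.34)·(-15)] / -1275 = -0.01765
∂h/∂y = [15·(+1.34) − (-65)·(-0.12)] / -1275 = -0.009647
Flow direction (−∇h) has components (+0.01765 E, +0.009647 N).
Azimuth = atan2(E, N) = atan2(+0.01765, +0.009647) = 61.3° ≈ 061°.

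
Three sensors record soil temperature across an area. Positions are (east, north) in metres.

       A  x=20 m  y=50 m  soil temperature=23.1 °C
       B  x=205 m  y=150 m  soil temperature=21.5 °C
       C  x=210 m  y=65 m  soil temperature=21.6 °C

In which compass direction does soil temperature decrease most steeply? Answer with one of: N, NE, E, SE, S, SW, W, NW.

Differences from A: to B (Δx, Δy, Δh) = (185, 100, -1.6); to C = (190, 15, -1.5).
Determinant of the coordinate differences = 185·15 − 190·100 = -16225.
∂T/∂x = [(-1.6)·15 − (-1.5)·100] / -16225 = -0.007766
∂T/∂y = [185·(-1.5) − 190·(-1.6)] / -16225 = -0.001633
Steepest decrease is along −∇f = (+0.007766 E, +0.001633 N) → east.

E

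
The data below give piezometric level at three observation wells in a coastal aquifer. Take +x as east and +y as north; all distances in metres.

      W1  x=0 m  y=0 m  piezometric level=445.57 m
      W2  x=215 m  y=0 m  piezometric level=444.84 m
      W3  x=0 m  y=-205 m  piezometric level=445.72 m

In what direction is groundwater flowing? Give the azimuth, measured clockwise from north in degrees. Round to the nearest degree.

078°

∂h/∂x = (444.84 − 445.57) / (215 − 0) = -0.003395
∂h/∂y = (445.72 − 445.57) / (-205 − 0) = -0.0007317
Flow direction (−∇h) has components (+0.003395 E, +0.0007317 N).
Azimuth = atan2(E, N) = atan2(+0.003395, +0.0007317) = 77.8° ≈ 078°.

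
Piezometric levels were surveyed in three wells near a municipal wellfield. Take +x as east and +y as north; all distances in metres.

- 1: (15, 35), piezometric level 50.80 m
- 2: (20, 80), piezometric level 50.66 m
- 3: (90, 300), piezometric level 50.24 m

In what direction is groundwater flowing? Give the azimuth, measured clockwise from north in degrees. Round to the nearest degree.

303°

Differences from 1: to 2 (Δx, Δy, Δh) = (5, 45, -0.14); to 3 = (75, 265, -0.56).
Determinant of the coordinate differences = 5·265 − 75·45 = -2050.
∂h/∂x = [(-0.14)·265 − (-0.56)·45] / -2050 = +0.005805
∂h/∂y = [5·(-0.56) − 75·(-0.14)] / -2050 = -0.003756
Flow direction (−∇h) has components (-0.005805 E, +0.003756 N).
Azimuth = atan2(E, N) = atan2(-0.005805, +0.003756) = 302.9° ≈ 303°.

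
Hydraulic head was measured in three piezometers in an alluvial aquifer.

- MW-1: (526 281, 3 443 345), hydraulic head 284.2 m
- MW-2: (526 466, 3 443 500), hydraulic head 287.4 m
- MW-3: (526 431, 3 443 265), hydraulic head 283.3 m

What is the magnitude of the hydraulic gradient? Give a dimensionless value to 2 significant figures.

0.017

With h = a·x + b·y + c and MW-1 as origin, the differences give:
  185·a + 155·b = +3.2
  150·a + (-80)·b = -0.9
Eliminate b (×(-80) and ×155, subtract): -38050·a = -116.50 → a = ∂h/∂x = +0.003062
Back-substitute: b = ∂h/∂y = +0.01699.
|∇h| = √(0.003062² + 0.01699²) = 0.01726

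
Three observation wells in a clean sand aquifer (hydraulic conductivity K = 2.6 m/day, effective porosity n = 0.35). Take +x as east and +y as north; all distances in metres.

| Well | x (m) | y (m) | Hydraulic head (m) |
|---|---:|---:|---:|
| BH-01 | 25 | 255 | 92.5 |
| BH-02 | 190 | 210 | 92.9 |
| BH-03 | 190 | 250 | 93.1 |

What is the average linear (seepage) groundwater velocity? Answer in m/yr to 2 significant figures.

Taking BH-01 as reference: BH-02−BH-01 = (165, -45, +0.4); BH-03−BH-01 = (165, -5, +0.6).
Determinant of the coordinate differences = 165·(-5) − 165·(-45) = 6600.
∂h/∂x = [(+0.4)·(-5) − (+0.6)·(-45)] / 6600 = +0.003788
∂h/∂y = [165·(+0.6) − 165·(+0.4)] / 6600 = +0.005000
|∇h| = √(0.003788² + 0.005000²) = 0.006273
Seepage velocity v = K·i/n = 2.6 × 0.006273 / 0.35 = 0.0466 m/day = 17.02 m/yr.

17 m/yr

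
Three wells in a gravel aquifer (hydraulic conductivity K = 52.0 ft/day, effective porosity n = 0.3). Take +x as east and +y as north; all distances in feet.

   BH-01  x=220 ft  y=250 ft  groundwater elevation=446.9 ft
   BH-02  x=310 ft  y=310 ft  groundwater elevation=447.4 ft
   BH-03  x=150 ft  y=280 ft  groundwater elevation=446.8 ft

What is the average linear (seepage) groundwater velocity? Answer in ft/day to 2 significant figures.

With h = a·x + b·y + c and BH-01 as origin, the differences give:
  90·a + 60·b = +0.5
  (-70)·a + 30·b = -0.1
Eliminate b (×30 and ×60, subtract): 6900·a = 21.00 → a = ∂h/∂x = +0.003043
Back-substitute: b = ∂h/∂y = +0.003768.
|∇h| = √(0.003043² + 0.003768²) = 0.004843
Seepage velocity v = K·i/n = 52.0 × 0.004843 / 0.3 = 0.8395 ft/day.

0.84 ft/day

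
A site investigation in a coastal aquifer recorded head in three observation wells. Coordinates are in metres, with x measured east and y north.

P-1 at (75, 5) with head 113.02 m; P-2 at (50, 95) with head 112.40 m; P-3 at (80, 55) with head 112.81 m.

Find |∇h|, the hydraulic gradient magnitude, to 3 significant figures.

Differences from P-1: to P-2 (Δx, Δy, Δh) = (-25, 90, -0.62); to P-3 = (5, 50, -0.21).
Solve a·Δx + b·Δy = Δh: det = (-25)·50 − 5·90 = -1700.
∂h/∂x = [(-0.62)·50 − (-0.21)·90] / -1700 = +0.007118
∂h/∂y = [(-25)·(-0.21) − 5·(-0.62)] / -1700 = -0.004912
|∇h| = √(0.007118² + -0.004912²) = 0.008648

0.00865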